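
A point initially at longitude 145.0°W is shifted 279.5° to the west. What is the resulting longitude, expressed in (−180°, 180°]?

64.5°W

Start at -145.0°; shift −279.5° → -424.5°.
-424.5° lies outside (−180°, 180°]; add 360° → -64.5°.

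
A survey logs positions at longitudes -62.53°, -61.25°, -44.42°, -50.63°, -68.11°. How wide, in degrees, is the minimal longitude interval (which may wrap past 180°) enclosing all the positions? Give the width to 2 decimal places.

Sort the longitudes: -68.11°, -62.53°, -61.25°, -50.63°, -44.42°.
Eastward gaps between consecutive values (wrapping around): 5.58°, 1.28°, 10.62°, 6.21°, 336.31°.
Largest gap = 336.31° ⇒ minimal covering band is its complement: 360° − 336.31° = 23.69°.
Band runs from -68.11° eastward to -44.42°.

23.69°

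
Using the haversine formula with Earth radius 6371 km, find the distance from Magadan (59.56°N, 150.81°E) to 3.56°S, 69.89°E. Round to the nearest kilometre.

9840 km

Δλ = 69.89 − 150.81 = -80.92°.
Δφ = -3.56 − 59.56 = -63.12°.
a = sin²(Δφ/2) + cos φ₁ · cos φ₂ · sin²(Δλ/2) = 0.486868.
c = 2·atan2(√a, √(1−a)) = 1.54453 rad → d = 6371·c ≈ 9840.19 km.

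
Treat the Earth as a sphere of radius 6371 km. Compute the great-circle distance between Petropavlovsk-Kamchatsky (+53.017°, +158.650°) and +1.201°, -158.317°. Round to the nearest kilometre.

6988 km

Δλ = -158.317 − 158.650 = -316.967°; wrapped into (−180°, 180°]: 43.033°.
Δφ = 1.201 − 53.017 = -51.816°.
a = sin²(Δφ/2) + cos φ₁ · cos φ₂ · sin²(Δλ/2) = 0.271812.
c = 2·atan2(√a, √(1−a)) = 1.09688 rad → d = 6371·c ≈ 6988.21 km.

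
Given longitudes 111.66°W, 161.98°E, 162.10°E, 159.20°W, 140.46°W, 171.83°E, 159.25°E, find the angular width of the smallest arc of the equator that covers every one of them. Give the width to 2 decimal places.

Sort the longitudes: -159.20°, -140.46°, -111.66°, +159.25°, +161.98°, +162.10°, +171.83°.
Eastward gaps between consecutive values (wrapping around): 18.74°, 28.80°, 270.91°, 2.73°, 0.12°, 9.73°, 28.97°.
Largest gap = 270.91° ⇒ minimal covering band is its complement: 360° − 270.91° = 89.09°.
Band runs from +159.25° eastward to -111.66°, crossing the antimeridian.

89.09°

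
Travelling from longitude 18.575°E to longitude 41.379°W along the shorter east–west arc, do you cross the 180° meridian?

Signed shortest Δλ = ((-41.379 − 18.575 + 180) mod 360) − 180 = -59.954°.
Going west by 59.954° from +18.575° reaches -41.379° without touching 180°.

No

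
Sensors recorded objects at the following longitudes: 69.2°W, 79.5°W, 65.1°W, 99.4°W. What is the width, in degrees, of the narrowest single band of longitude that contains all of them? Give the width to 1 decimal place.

Sort the longitudes: -99.4°, -79.5°, -69.2°, -65.1°.
Eastward gaps between consecutive values (wrapping around): 19.9°, 10.3°, 4.1°, 325.7°.
Largest gap = 325.7° ⇒ minimal covering band is its complement: 360° − 325.7° = 34.3°.
Band runs from -99.4° eastward to -65.1°.

34.3°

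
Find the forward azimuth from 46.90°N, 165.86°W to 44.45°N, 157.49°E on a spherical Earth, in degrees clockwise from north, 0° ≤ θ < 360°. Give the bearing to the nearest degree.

Δλ = 157.49 − -165.86 = 323.35°; wrapped into (−180°, 180°]: -36.65°.
θ = atan2( sin Δλ · cos φ₂ , cos φ₁ · sin φ₂ − sin φ₁ · cos φ₂ · cos Δλ )
  = atan2(-0.42612, 0.06030) = -81.945° → normalised to [0°, 360°): 278.055°.

278°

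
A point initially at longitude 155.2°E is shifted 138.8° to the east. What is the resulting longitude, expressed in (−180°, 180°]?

66.0°W

Start at +155.2°; shift +138.8° → +294.0°.
+294.0° lies outside (−180°, 180°]; subtract 360° → -66.0°.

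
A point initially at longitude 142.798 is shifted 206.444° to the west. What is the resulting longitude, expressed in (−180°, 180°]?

Start at +142.798°; shift −206.444° → -63.646°.
-63.646° already lies in (−180°, 180°].

-63.646°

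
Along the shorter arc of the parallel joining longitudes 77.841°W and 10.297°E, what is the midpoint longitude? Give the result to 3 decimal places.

33.772°W

Signed shortest Δλ from -77.841° to +10.297° is +88.138°.
Midpoint longitude = -77.841° + (+88.138°)/2 = -77.841° + 44.069° = -33.772°.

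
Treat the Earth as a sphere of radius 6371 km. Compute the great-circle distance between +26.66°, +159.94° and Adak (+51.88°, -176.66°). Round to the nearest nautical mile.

Δλ = -176.66 − 159.94 = -336.60°; wrapped into (−180°, 180°]: 23.40°.
Δφ = 51.88 − 26.66 = 25.22°.
a = sin²(Δφ/2) + cos φ₁ · cos φ₂ · sin²(Δλ/2) = 0.070347.
c = 2·atan2(√a, √(1−a)) = 0.53689 rad → d = 6371·c ≈ 3420.51 km ≈ 1846.93 nmi.

1847 nmi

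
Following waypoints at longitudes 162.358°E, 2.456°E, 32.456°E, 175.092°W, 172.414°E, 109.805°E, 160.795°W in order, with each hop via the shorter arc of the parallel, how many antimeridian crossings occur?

Leg 1: +162.358° → +2.456°, shortest Δλ = -159.902° (west) — does not cross 180°.
Leg 2: +2.456° → +32.456°, shortest Δλ = 30.0° (east) — does not cross 180°.
Leg 3: +32.456° → -175.092°, shortest Δλ = 152.452° (east) — crosses 180°.
Leg 4: -175.092° → +172.414°, shortest Δλ = -12.494° (west) — crosses 180°.
Leg 5: +172.414° → +109.805°, shortest Δλ = -62.609° (west) — does not cross 180°.
Leg 6: +109.805° → -160.795°, shortest Δλ = 89.4° (east) — crosses 180°.
Total crossings: 3.

3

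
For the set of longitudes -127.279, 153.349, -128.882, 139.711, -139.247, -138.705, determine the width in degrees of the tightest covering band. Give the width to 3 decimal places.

93.010°

Sort the longitudes: -139.247°, -138.705°, -128.882°, -127.279°, +139.711°, +153.349°.
Eastward gaps between consecutive values (wrapping around): 0.542°, 9.823°, 1.603°, 266.990°, 13.638°, 67.404°.
Largest gap = 266.990° ⇒ minimal covering band is its complement: 360° − 266.990° = 93.010°.
Band runs from +139.711° eastward to -127.279°, crossing the antimeridian.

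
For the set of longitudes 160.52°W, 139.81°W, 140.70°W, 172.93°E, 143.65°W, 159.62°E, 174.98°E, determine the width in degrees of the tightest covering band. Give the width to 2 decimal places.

60.57°

Sort the longitudes: -160.52°, -143.65°, -140.70°, -139.81°, +159.62°, +172.93°, +174.98°.
Eastward gaps between consecutive values (wrapping around): 16.87°, 2.95°, 0.89°, 299.43°, 13.31°, 2.05°, 24.50°.
Largest gap = 299.43° ⇒ minimal covering band is its complement: 360° − 299.43° = 60.57°.
Band runs from +159.62° eastward to -139.81°, crossing the antimeridian.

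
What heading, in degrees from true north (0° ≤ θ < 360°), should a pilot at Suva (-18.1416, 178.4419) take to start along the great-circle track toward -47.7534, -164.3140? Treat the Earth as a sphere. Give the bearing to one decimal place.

Δλ = -164.3140 − 178.4419 = -342.7559°; wrapped into (−180°, 180°]: 17.2441°.
θ = atan2( sin Δλ · cos φ₂ , cos φ₁ · sin φ₂ − sin φ₁ · cos φ₂ · cos Δλ )
  = atan2(0.19931, -0.50353) = 158.406° → normalised to [0°, 360°): 158.406°.

158.4°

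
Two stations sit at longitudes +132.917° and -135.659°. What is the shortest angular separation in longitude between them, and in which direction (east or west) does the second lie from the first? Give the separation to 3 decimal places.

Raw difference: -135.659 − 132.917 = -268.576°.
Normalise into (−180°, 180°]: -268.576° + 360° = 91.424°.
Positive ⇒ the second point lies to the east; separation 91.424°.

91.424° east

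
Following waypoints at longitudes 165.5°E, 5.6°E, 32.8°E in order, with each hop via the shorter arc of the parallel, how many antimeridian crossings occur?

0

Leg 1: +165.5° → +5.6°, shortest Δλ = -159.9° (west) — does not cross 180°.
Leg 2: +5.6° → +32.8°, shortest Δλ = 27.2° (east) — does not cross 180°.
Total crossings: 0.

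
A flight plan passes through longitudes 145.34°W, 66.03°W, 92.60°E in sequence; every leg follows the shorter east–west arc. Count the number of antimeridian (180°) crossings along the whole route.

Leg 1: -145.34° → -66.03°, shortest Δλ = 79.31° (east) — does not cross 180°.
Leg 2: -66.03° → +92.60°, shortest Δλ = 158.63° (east) — does not cross 180°.
Total crossings: 0.

0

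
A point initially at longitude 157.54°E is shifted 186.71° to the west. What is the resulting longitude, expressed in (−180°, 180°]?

29.17°W

Start at +157.54°; shift −186.71° → -29.17°.
-29.17° already lies in (−180°, 180°].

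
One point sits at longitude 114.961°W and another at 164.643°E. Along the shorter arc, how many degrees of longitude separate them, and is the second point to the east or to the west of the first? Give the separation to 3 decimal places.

80.396° west

Raw difference: 164.643 − -114.961 = 279.604°.
Normalise into (−180°, 180°]: 279.604° − 360° = -80.396°.
Negative ⇒ the second point lies to the west; separation 80.396°.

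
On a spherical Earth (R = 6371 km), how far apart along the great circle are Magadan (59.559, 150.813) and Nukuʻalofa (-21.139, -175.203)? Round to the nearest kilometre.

9491 km

Δλ = -175.203 − 150.813 = -326.016°; wrapped into (−180°, 180°]: 33.984°.
Δφ = -21.139 − 59.559 = -80.698°.
a = sin²(Δφ/2) + cos φ₁ · cos φ₂ · sin²(Δλ/2) = 0.459539.
c = 2·atan2(√a, √(1−a)) = 1.48979 rad → d = 6371·c ≈ 9491.42 km.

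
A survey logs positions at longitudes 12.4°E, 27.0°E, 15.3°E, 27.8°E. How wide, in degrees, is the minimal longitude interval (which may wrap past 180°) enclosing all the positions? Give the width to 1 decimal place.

15.4°

Sort the longitudes: +12.4°, +15.3°, +27.0°, +27.8°.
Eastward gaps between consecutive values (wrapping around): 2.9°, 11.7°, 0.8°, 344.6°.
Largest gap = 344.6° ⇒ minimal covering band is its complement: 360° − 344.6° = 15.4°.
Band runs from +12.4° eastward to +27.8°.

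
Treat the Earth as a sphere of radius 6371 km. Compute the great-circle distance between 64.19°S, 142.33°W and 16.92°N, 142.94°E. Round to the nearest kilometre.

Δλ = 142.94 − -142.33 = 285.27°; wrapped into (−180°, 180°]: -74.73°.
Δφ = 16.92 − -64.19 = 81.11°.
a = sin²(Δφ/2) + cos φ₁ · cos φ₂ · sin²(Δλ/2) = 0.576150.
c = 2·atan2(√a, √(1−a)) = 1.72369 rad → d = 6371·c ≈ 10981.63 km.

10982 km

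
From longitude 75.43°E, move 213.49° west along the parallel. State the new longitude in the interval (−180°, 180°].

Start at +75.43°; shift −213.49° → -138.06°.
-138.06° already lies in (−180°, 180°].

138.06°W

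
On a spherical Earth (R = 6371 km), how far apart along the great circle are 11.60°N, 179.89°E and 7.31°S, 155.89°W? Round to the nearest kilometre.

3406 km

Δλ = -155.89 − 179.89 = -335.78°; wrapped into (−180°, 180°]: 24.22°.
Δφ = -7.31 − 11.60 = -18.91°.
a = sin²(Δφ/2) + cos φ₁ · cos φ₂ · sin²(Δλ/2) = 0.069748.
c = 2·atan2(√a, √(1−a)) = 0.53454 rad → d = 6371·c ≈ 3405.54 km.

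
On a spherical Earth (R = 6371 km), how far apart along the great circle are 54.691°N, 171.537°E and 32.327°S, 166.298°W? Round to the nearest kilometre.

9906 km

Δλ = -166.298 − 171.537 = -337.835°; wrapped into (−180°, 180°]: 22.165°.
Δφ = -32.327 − 54.691 = -87.018°.
a = sin²(Δφ/2) + cos φ₁ · cos φ₂ · sin²(Δλ/2) = 0.492035.
c = 2·atan2(√a, √(1−a)) = 1.55487 rad → d = 6371·c ≈ 9906.05 km.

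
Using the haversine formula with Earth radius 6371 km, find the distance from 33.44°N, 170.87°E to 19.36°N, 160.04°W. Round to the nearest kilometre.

Δλ = -160.04 − 170.87 = -330.91°; wrapped into (−180°, 180°]: 29.09°.
Δφ = 19.36 − 33.44 = -14.08°.
a = sin²(Δφ/2) + cos φ₁ · cos φ₂ · sin²(Δλ/2) = 0.064676.
c = 2·atan2(√a, √(1−a)) = 0.51428 rad → d = 6371·c ≈ 3276.47 km.

3276 km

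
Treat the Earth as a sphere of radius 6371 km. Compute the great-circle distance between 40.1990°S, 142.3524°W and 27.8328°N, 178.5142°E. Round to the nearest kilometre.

8578 km

Δλ = 178.5142 − -142.3524 = 320.8666°; wrapped into (−180°, 180°]: -39.1334°.
Δφ = 27.8328 − -40.1990 = 68.0318°.
a = sin²(Δφ/2) + cos φ₁ · cos φ₂ · sin²(Δλ/2) = 0.388712.
c = 2·atan2(√a, √(1−a)) = 1.34634 rad → d = 6371·c ≈ 8577.54 km.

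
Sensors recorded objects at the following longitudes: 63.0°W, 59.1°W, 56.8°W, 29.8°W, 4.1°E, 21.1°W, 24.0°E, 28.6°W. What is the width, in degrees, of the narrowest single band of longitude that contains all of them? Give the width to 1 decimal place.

87.0°

Sort the longitudes: -63.0°, -59.1°, -56.8°, -29.8°, -28.6°, -21.1°, +4.1°, +24.0°.
Eastward gaps between consecutive values (wrapping around): 3.9°, 2.3°, 27.0°, 1.2°, 7.5°, 25.2°, 19.9°, 273.0°.
Largest gap = 273.0° ⇒ minimal covering band is its complement: 360° − 273.0° = 87.0°.
Band runs from -63.0° eastward to +24.0°.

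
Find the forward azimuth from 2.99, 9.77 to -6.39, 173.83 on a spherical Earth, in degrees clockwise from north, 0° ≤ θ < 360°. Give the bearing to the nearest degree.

Δλ = 173.83 − 9.77 = 164.06°.
θ = atan2( sin Δλ · cos φ₂ , cos φ₁ · sin φ₂ − sin φ₁ · cos φ₂ · cos Δλ )
  = atan2(0.27292, -0.06130) = 102.659° → normalised to [0°, 360°): 102.659°.

103°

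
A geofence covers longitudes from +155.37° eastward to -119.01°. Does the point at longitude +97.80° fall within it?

No

Band width going east from +155.37° to -119.01°: ((-119.01 − 155.37) mod 360) = 85.62°.
Offset of +97.80° east of the west edge: ((97.80 − 155.37) mod 360) = 302.43°.
302.43° > 85.62° ⇒ outside.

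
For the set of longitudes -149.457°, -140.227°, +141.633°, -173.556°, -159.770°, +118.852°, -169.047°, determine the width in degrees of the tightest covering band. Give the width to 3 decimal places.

100.921°

Sort the longitudes: -173.556°, -169.047°, -159.770°, -149.457°, -140.227°, +118.852°, +141.633°.
Eastward gaps between consecutive values (wrapping around): 4.509°, 9.277°, 10.313°, 9.230°, 259.079°, 22.781°, 44.811°.
Largest gap = 259.079° ⇒ minimal covering band is its complement: 360° − 259.079° = 100.921°.
Band runs from +118.852° eastward to -140.227°, crossing the antimeridian.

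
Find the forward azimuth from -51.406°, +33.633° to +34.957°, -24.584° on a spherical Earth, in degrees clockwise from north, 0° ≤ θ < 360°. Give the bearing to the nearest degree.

Δλ = -24.584 − 33.633 = -58.217°.
θ = atan2( sin Δλ · cos φ₂ , cos φ₁ · sin φ₂ − sin φ₁ · cos φ₂ · cos Δλ )
  = atan2(-0.69669, 0.69480) = -45.077° → normalised to [0°, 360°): 314.923°.

315°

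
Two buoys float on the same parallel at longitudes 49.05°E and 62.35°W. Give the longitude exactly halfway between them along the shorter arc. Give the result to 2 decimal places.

Signed shortest Δλ from +49.05° to -62.35° is -111.40°.
Midpoint longitude = +49.05° + (-111.40°)/2 = +49.05° − 55.70° = -6.65°.

6.65°W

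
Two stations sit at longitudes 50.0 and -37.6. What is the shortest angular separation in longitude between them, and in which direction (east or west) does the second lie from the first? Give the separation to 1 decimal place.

Raw difference: -37.6 − 50.0 = -87.6°.
Normalise into (−180°, 180°]: -87.6° stays -87.6°.
Negative ⇒ the second point lies to the west; separation 87.6°.

87.6° west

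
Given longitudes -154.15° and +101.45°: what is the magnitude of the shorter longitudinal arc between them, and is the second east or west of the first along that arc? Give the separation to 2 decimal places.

Raw difference: 101.45 − -154.15 = 255.6°.
Normalise into (−180°, 180°]: 255.6° − 360° = -104.4°.
Negative ⇒ the second point lies to the west; separation 104.40°.

104.40° west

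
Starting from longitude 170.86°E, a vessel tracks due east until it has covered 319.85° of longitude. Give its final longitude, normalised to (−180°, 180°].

Start at +170.86°; shift +319.85° → +490.71°.
+490.71° lies outside (−180°, 180°]; subtract 360° → +130.71°.

130.71°E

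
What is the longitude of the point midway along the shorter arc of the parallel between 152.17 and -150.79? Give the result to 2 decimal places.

Signed shortest Δλ from +152.17° to -150.79° is +57.04°.
Midpoint longitude = +152.17° + (+57.04°)/2 = +152.17° + 28.52° = +180.69°.
Normalise into (−180°, 180°]: -179.31°.
(The naïve average (+152.17 + -150.79)/2 = 0.69° is on the wrong side of the globe.)

-179.31°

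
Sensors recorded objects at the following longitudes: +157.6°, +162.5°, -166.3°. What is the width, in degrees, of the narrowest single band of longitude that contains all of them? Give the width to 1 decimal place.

Sort the longitudes: -166.3°, +157.6°, +162.5°.
Eastward gaps between consecutive values (wrapping around): 323.9°, 4.9°, 31.2°.
Largest gap = 323.9° ⇒ minimal covering band is its complement: 360° − 323.9° = 36.1°.
Band runs from +157.6° eastward to -166.3°, crossing the antimeridian.

36.1°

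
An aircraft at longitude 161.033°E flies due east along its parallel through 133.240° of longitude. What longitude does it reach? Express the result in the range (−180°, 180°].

Start at +161.033°; shift +133.240° → +294.273°.
+294.273° lies outside (−180°, 180°]; subtract 360° → -65.727°.

65.727°W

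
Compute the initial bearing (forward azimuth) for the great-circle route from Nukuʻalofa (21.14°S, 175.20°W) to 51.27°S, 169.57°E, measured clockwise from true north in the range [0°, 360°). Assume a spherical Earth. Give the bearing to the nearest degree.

Δλ = 169.57 − -175.20 = 344.77°; wrapped into (−180°, 180°]: -15.23°.
θ = atan2( sin Δλ · cos φ₂ , cos φ₁ · sin φ₂ − sin φ₁ · cos φ₂ · cos Δλ )
  = atan2(-0.16436, -0.50989) = -162.134° → normalised to [0°, 360°): 197.866°.

198°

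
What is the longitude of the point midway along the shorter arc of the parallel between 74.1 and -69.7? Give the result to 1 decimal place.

Signed shortest Δλ from +74.1° to -69.7° is -143.8°.
Midpoint longitude = +74.1° + (-143.8°)/2 = +74.1° − 71.9° = +2.2°.

+2.2°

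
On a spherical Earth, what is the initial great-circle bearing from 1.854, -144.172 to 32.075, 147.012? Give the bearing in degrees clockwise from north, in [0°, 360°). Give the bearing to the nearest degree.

Δλ = 147.012 − -144.172 = 291.184°; wrapped into (−180°, 180°]: -68.816°.
θ = atan2( sin Δλ · cos φ₂ , cos φ₁ · sin φ₂ − sin φ₁ · cos φ₂ · cos Δλ )
  = atan2(-0.79009, 0.52084) = -56.606° → normalised to [0°, 360°): 303.394°.

303°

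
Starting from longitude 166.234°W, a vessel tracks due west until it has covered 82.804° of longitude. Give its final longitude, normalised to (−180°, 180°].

Start at -166.234°; shift −82.804° → -249.038°.
-249.038° lies outside (−180°, 180°]; add 360° → +110.962°.

110.962°E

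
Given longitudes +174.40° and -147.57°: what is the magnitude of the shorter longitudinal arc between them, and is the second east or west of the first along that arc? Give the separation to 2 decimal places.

38.03° east

Raw difference: -147.57 − 174.40 = -321.97°.
Normalise into (−180°, 180°]: -321.97° + 360° = 38.03°.
Positive ⇒ the second point lies to the east; separation 38.03°.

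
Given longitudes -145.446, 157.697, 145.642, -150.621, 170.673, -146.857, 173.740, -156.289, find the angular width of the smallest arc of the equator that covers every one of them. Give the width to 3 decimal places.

Sort the longitudes: -156.289°, -150.621°, -146.857°, -145.446°, +145.642°, +157.697°, +170.673°, +173.740°.
Eastward gaps between consecutive values (wrapping around): 5.668°, 3.764°, 1.411°, 291.088°, 12.055°, 12.976°, 3.067°, 29.971°.
Largest gap = 291.088° ⇒ minimal covering band is its complement: 360° − 291.088° = 68.912°.
Band runs from +145.642° eastward to -145.446°, crossing the antimeridian.

68.912°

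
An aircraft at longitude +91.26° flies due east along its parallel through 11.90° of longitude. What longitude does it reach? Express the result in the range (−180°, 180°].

Start at +91.26°; shift +11.90° → +103.16°.
+103.16° already lies in (−180°, 180°].

+103.16°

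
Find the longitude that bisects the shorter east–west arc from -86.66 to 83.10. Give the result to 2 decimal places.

-1.78°

Signed shortest Δλ from -86.66° to +83.10° is +169.76°.
Midpoint longitude = -86.66° + (+169.76°)/2 = -86.66° + 84.88° = -1.78°.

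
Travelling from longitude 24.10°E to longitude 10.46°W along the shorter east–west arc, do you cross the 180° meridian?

Signed shortest Δλ = ((-10.46 − 24.10 + 180) mod 360) − 180 = -34.56°.
Going west by 34.56° from +24.10° reaches -10.46° without touching 180°.

No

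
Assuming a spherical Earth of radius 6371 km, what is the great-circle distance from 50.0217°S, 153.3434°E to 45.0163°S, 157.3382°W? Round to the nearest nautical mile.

1985 nmi

Δλ = -157.3382 − 153.3434 = -310.6816°; wrapped into (−180°, 180°]: 49.3184°.
Δφ = -45.0163 − -50.0217 = 5.0054°.
a = sin²(Δφ/2) + cos φ₁ · cos φ₂ · sin²(Δλ/2) = 0.080968.
c = 2·atan2(√a, √(1−a)) = 0.57707 rad → d = 6371·c ≈ 3676.52 km ≈ 1985.16 nmi.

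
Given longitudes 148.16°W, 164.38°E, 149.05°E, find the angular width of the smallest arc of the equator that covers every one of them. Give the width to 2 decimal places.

Sort the longitudes: -148.16°, +149.05°, +164.38°.
Eastward gaps between consecutive values (wrapping around): 297.21°, 15.33°, 47.46°.
Largest gap = 297.21° ⇒ minimal covering band is its complement: 360° − 297.21° = 62.79°.
Band runs from +149.05° eastward to -148.16°, crossing the antimeridian.

62.79°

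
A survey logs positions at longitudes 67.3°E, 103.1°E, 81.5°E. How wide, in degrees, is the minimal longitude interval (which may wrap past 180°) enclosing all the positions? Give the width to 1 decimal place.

Sort the longitudes: +67.3°, +81.5°, +103.1°.
Eastward gaps between consecutive values (wrapping around): 14.2°, 21.6°, 324.2°.
Largest gap = 324.2° ⇒ minimal covering band is its complement: 360° − 324.2° = 35.8°.
Band runs from +67.3° eastward to +103.1°.

35.8°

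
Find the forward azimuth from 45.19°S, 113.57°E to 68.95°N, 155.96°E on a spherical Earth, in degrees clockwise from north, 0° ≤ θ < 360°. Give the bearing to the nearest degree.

Δλ = 155.96 − 113.57 = 42.39°.
θ = atan2( sin Δλ · cos φ₂ , cos φ₁ · sin φ₂ − sin φ₁ · cos φ₂ · cos Δλ )
  = atan2(0.24215, 0.84593) = 15.974° → normalised to [0°, 360°): 15.974°.

16°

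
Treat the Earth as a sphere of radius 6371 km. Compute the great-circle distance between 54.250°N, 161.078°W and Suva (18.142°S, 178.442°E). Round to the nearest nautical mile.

4472 nmi

Δλ = 178.442 − -161.078 = 339.520°; wrapped into (−180°, 180°]: -20.480°.
Δφ = -18.142 − 54.250 = -72.392°.
a = sin²(Δφ/2) + cos φ₁ · cos φ₂ · sin²(Δλ/2) = 0.366295.
c = 2·atan2(√a, √(1−a)) = 1.30009 rad → d = 6371·c ≈ 8282.88 km ≈ 4472.40 nmi.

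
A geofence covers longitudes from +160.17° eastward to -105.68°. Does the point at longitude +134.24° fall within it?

No

Band width going east from +160.17° to -105.68°: ((-105.68 − 160.17) mod 360) = 94.15°.
Offset of +134.24° east of the west edge: ((134.24 − 160.17) mod 360) = 334.07°.
334.07° > 94.15° ⇒ outside.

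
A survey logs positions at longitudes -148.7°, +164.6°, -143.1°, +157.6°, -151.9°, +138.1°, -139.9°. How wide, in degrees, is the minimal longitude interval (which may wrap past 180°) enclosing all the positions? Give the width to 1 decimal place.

82.0°

Sort the longitudes: -151.9°, -148.7°, -143.1°, -139.9°, +138.1°, +157.6°, +164.6°.
Eastward gaps between consecutive values (wrapping around): 3.2°, 5.6°, 3.2°, 278.0°, 19.5°, 7.0°, 43.5°.
Largest gap = 278.0° ⇒ minimal covering band is its complement: 360° − 278.0° = 82.0°.
Band runs from +138.1° eastward to -139.9°, crossing the antimeridian.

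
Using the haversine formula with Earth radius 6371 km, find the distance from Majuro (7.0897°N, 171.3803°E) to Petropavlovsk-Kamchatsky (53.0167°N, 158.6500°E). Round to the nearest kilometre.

Δλ = 158.6500 − 171.3803 = -12.7303°.
Δφ = 53.0167 − 7.0897 = 45.9270°.
a = sin²(Δφ/2) + cos φ₁ · cos φ₂ · sin²(Δλ/2) = 0.159550.
c = 2·atan2(√a, √(1−a)) = 0.82181 rad → d = 6371·c ≈ 5235.73 km.

5236 km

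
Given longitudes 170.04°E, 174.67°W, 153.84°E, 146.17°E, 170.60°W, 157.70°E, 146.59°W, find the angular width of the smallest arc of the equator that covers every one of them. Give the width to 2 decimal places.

Sort the longitudes: -174.67°, -170.60°, -146.59°, +146.17°, +153.84°, +157.70°, +170.04°.
Eastward gaps between consecutive values (wrapping around): 4.07°, 24.01°, 292.76°, 7.67°, 3.86°, 12.34°, 15.29°.
Largest gap = 292.76° ⇒ minimal covering band is its complement: 360° − 292.76° = 67.24°.
Band runs from +146.17° eastward to -146.59°, crossing the antimeridian.

67.24°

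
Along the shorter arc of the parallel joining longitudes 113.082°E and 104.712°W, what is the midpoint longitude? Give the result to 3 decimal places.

Signed shortest Δλ from +113.082° to -104.712° is +142.206°.
Midpoint longitude = +113.082° + (+142.206°)/2 = +113.082° + 71.103° = +184.185°.
Normalise into (−180°, 180°]: -175.815°.
(The naïve average (+113.082 + -104.712)/2 = 4.185° is on the wrong side of the globe.)

175.815°W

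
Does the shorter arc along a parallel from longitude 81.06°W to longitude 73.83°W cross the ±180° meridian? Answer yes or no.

No

Signed shortest Δλ = ((-73.83 − -81.06 + 180) mod 360) − 180 = 7.23°.
Going east by 7.23° from -81.06° reaches -73.83° without touching 180°.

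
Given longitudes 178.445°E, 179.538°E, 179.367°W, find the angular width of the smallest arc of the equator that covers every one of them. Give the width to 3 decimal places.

Sort the longitudes: -179.367°, +178.445°, +179.538°.
Eastward gaps between consecutive values (wrapping around): 357.812°, 1.093°, 1.095°.
Largest gap = 357.812° ⇒ minimal covering band is its complement: 360° − 357.812° = 2.188°.
Band runs from +178.445° eastward to -179.367°, crossing the antimeridian.

2.188°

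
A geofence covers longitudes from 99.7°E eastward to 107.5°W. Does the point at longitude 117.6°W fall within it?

Band width going east from +99.7° to -107.5°: ((-107.5 − 99.7) mod 360) = 152.8°.
Offset of -117.6° east of the west edge: ((-117.6 − 99.7) mod 360) = 142.7°.
142.7° ≤ 152.8° ⇒ inside.

Yes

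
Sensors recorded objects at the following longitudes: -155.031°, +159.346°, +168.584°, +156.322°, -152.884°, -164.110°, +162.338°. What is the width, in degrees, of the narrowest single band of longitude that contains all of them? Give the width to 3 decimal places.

50.794°

Sort the longitudes: -164.110°, -155.031°, -152.884°, +156.322°, +159.346°, +162.338°, +168.584°.
Eastward gaps between consecutive values (wrapping around): 9.079°, 2.147°, 309.206°, 3.024°, 2.992°, 6.246°, 27.306°.
Largest gap = 309.206° ⇒ minimal covering band is its complement: 360° − 309.206° = 50.794°.
Band runs from +156.322° eastward to -152.884°, crossing the antimeridian.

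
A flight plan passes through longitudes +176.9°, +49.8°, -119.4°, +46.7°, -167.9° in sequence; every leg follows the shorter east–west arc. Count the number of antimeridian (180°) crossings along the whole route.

Leg 1: +176.9° → +49.8°, shortest Δλ = -127.1° (west) — does not cross 180°.
Leg 2: +49.8° → -119.4°, shortest Δλ = -169.2° (west) — does not cross 180°.
Leg 3: -119.4° → +46.7°, shortest Δλ = 166.1° (east) — does not cross 180°.
Leg 4: +46.7° → -167.9°, shortest Δλ = 145.4° (east) — crosses 180°.
Total crossings: 1.

1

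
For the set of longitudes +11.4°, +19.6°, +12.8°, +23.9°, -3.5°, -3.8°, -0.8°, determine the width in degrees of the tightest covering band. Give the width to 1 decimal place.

27.7°

Sort the longitudes: -3.8°, -3.5°, -0.8°, +11.4°, +12.8°, +19.6°, +23.9°.
Eastward gaps between consecutive values (wrapping around): 0.3°, 2.7°, 12.2°, 1.4°, 6.8°, 4.3°, 332.3°.
Largest gap = 332.3° ⇒ minimal covering band is its complement: 360° − 332.3° = 27.7°.
Band runs from -3.8° eastward to +23.9°.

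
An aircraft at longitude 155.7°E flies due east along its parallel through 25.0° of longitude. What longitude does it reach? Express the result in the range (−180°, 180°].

Start at +155.7°; shift +25.0° → +180.7°.
+180.7° lies outside (−180°, 180°]; subtract 360° → -179.3°.

179.3°W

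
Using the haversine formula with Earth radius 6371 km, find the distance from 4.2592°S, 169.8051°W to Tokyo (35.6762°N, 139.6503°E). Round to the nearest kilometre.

Δλ = 139.6503 − -169.8051 = 309.4554°; wrapped into (−180°, 180°]: -50.5446°.
Δφ = 35.6762 − -4.2592 = 39.9354°.
a = sin²(Δφ/2) + cos φ₁ · cos φ₂ · sin²(Δλ/2) = 0.264262.
c = 2·atan2(√a, √(1−a)) = 1.07983 rad → d = 6371·c ≈ 6879.62 km.

6880 km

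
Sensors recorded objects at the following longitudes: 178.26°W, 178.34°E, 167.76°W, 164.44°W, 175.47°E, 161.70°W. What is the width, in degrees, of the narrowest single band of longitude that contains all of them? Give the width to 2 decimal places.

Sort the longitudes: -178.26°, -167.76°, -164.44°, -161.70°, +175.47°, +178.34°.
Eastward gaps between consecutive values (wrapping around): 10.50°, 3.32°, 2.74°, 337.17°, 2.87°, 3.40°.
Largest gap = 337.17° ⇒ minimal covering band is its complement: 360° − 337.17° = 22.83°.
Band runs from +175.47° eastward to -161.70°, crossing the antimeridian.

22.83°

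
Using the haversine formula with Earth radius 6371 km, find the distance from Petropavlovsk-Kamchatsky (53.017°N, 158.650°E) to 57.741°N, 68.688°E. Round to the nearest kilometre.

5281 km

Δλ = 68.688 − 158.650 = -89.962°.
Δφ = 57.741 − 53.017 = 4.724°.
a = sin²(Δφ/2) + cos φ₁ · cos φ₂ · sin²(Δλ/2) = 0.162137.
c = 2·atan2(√a, √(1−a)) = 0.82885 rad → d = 6371·c ≈ 5280.59 km.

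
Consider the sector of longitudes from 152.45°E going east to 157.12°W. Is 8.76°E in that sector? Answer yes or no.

No

Band width going east from +152.45° to -157.12°: ((-157.12 − 152.45) mod 360) = 50.43°.
Offset of +8.76° east of the west edge: ((8.76 − 152.45) mod 360) = 216.31°.
216.31° > 50.43° ⇒ outside.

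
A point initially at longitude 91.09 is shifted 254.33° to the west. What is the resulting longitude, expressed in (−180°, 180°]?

Start at +91.09°; shift −254.33° → -163.24°.
-163.24° already lies in (−180°, 180°].

-163.24°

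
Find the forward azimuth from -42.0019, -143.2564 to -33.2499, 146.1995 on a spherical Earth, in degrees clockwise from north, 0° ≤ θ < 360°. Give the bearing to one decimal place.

Δλ = 146.1995 − -143.2564 = 289.4559°; wrapped into (−180°, 180°]: -70.5441°.
θ = atan2( sin Δλ · cos φ₂ , cos φ₁ · sin φ₂ − sin φ₁ · cos φ₂ · cos Δλ )
  = atan2(-0.78853, -0.22105) = -105.660° → normalised to [0°, 360°): 254.340°.

254.3°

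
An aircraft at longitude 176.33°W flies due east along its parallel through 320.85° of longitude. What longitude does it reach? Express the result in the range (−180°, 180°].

144.52°E

Start at -176.33°; shift +320.85° → +144.52°.
+144.52° already lies in (−180°, 180°].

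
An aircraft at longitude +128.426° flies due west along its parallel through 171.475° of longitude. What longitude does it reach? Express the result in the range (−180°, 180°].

Start at +128.426°; shift −171.475° → -43.049°.
-43.049° already lies in (−180°, 180°].

-43.049°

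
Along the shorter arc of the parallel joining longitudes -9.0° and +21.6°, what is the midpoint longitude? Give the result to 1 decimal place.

+6.3°

Signed shortest Δλ from -9.0° to +21.6° is +30.6°.
Midpoint longitude = -9.0° + (+30.6°)/2 = -9.0° + 15.3° = +6.3°.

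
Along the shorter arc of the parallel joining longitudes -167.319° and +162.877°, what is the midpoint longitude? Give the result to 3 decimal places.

+177.779°

Signed shortest Δλ from -167.319° to +162.877° is -29.804°.
Midpoint longitude = -167.319° + (-29.804°)/2 = -167.319° − 14.902° = -182.221°.
Normalise into (−180°, 180°]: +177.779°.
(The naïve average (-167.319 + +162.877)/2 = -2.221° is on the wrong side of the globe.)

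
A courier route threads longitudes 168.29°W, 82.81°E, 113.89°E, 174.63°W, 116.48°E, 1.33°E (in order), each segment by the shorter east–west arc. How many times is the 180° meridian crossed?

Leg 1: -168.29° → +82.81°, shortest Δλ = -108.9° (west) — crosses 180°.
Leg 2: +82.81° → +113.89°, shortest Δλ = 31.08° (east) — does not cross 180°.
Leg 3: +113.89° → -174.63°, shortest Δλ = 71.48° (east) — crosses 180°.
Leg 4: -174.63° → +116.48°, shortest Δλ = -68.89° (west) — crosses 180°.
Leg 5: +116.48° → +1.33°, shortest Δλ = -115.15° (west) — does not cross 180°.
Total crossings: 3.

3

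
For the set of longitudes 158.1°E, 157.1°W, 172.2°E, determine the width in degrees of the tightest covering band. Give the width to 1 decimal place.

Sort the longitudes: -157.1°, +158.1°, +172.2°.
Eastward gaps between consecutive values (wrapping around): 315.2°, 14.1°, 30.7°.
Largest gap = 315.2° ⇒ minimal covering band is its complement: 360° − 315.2° = 44.8°.
Band runs from +158.1° eastward to -157.1°, crossing the antimeridian.

44.8°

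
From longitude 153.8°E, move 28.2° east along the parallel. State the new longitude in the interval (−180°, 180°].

178.0°W

Start at +153.8°; shift +28.2° → +182.0°.
+182.0° lies outside (−180°, 180°]; subtract 360° → -178.0°.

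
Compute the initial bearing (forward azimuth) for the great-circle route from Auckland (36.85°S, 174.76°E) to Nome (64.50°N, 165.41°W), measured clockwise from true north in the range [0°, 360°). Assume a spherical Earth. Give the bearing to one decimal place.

Δλ = -165.41 − 174.76 = -340.17°; wrapped into (−180°, 180°]: 19.83°.
θ = atan2( sin Δλ · cos φ₂ , cos φ₁ · sin φ₂ − sin φ₁ · cos φ₂ · cos Δλ )
  = atan2(0.14604, 0.96513) = 8.605° → normalised to [0°, 360°): 8.605°.

8.6°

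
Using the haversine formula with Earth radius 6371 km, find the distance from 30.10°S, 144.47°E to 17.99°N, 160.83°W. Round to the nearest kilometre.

Δλ = -160.83 − 144.47 = -305.30°; wrapped into (−180°, 180°]: 54.70°.
Δφ = 17.99 − -30.10 = 48.09°.
a = sin²(Δφ/2) + cos φ₁ · cos φ₂ · sin²(Δλ/2) = 0.339700.
c = 2·atan2(√a, √(1−a)) = 1.24443 rad → d = 6371·c ≈ 7928.28 km.

7928 km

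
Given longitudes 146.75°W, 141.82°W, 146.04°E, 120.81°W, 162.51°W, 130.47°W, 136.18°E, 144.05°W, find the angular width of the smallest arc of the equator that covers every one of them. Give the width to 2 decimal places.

Sort the longitudes: -162.51°, -146.75°, -144.05°, -141.82°, -130.47°, -120.81°, +136.18°, +146.04°.
Eastward gaps between consecutive values (wrapping around): 15.76°, 2.70°, 2.23°, 11.35°, 9.66°, 256.99°, 9.86°, 51.45°.
Largest gap = 256.99° ⇒ minimal covering band is its complement: 360° − 256.99° = 103.01°.
Band runs from +136.18° eastward to -120.81°, crossing the antimeridian.

103.01°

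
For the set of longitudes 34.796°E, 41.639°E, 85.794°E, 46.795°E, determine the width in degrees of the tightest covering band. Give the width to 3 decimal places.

Sort the longitudes: +34.796°, +41.639°, +46.795°, +85.794°.
Eastward gaps between consecutive values (wrapping around): 6.843°, 5.156°, 38.999°, 309.002°.
Largest gap = 309.002° ⇒ minimal covering band is its complement: 360° − 309.002° = 50.998°.
Band runs from +34.796° eastward to +85.794°.

50.998°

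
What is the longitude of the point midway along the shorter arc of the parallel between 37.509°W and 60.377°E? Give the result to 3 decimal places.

Signed shortest Δλ from -37.509° to +60.377° is +97.886°.
Midpoint longitude = -37.509° + (+97.886°)/2 = -37.509° + 48.943° = +11.434°.

11.434°E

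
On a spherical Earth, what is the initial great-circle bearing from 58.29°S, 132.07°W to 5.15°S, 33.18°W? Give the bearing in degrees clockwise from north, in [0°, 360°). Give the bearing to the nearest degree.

Δλ = -33.18 − -132.07 = 98.89°.
θ = atan2( sin Δλ · cos φ₂ , cos φ₁ · sin φ₂ − sin φ₁ · cos φ₂ · cos Δλ )
  = atan2(0.98400, -0.17812) = 100.260° → normalised to [0°, 360°): 100.260°.

100°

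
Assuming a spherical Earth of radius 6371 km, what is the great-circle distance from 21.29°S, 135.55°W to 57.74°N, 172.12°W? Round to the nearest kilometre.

9418 km

Δλ = -172.12 − -135.55 = -36.57°.
Δφ = 57.74 − -21.29 = 79.03°.
a = sin²(Δφ/2) + cos φ₁ · cos φ₂ · sin²(Δλ/2) = 0.453808.
c = 2·atan2(√a, √(1−a)) = 1.47828 rad → d = 6371·c ≈ 9418.12 km.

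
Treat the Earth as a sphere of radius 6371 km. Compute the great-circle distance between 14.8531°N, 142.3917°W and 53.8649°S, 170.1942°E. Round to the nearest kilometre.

Δλ = 170.1942 − -142.3917 = 312.5859°; wrapped into (−180°, 180°]: -47.4141°.
Δφ = -53.8649 − 14.8531 = -68.7180°.
a = sin²(Δφ/2) + cos φ₁ · cos φ₂ · sin²(Δλ/2) = 0.410661.
c = 2·atan2(√a, √(1−a)) = 1.39115 rad → d = 6371·c ≈ 8863.04 km.

8863 km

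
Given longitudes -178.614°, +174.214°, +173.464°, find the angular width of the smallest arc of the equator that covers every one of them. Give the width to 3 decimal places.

Sort the longitudes: -178.614°, +173.464°, +174.214°.
Eastward gaps between consecutive values (wrapping around): 352.078°, 0.750°, 7.172°.
Largest gap = 352.078° ⇒ minimal covering band is its complement: 360° − 352.078° = 7.922°.
Band runs from +173.464° eastward to -178.614°, crossing the antimeridian.

7.922°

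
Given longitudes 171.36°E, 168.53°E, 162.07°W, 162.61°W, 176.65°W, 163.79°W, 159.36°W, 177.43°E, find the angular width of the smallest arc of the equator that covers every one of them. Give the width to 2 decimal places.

32.11°

Sort the longitudes: -176.65°, -163.79°, -162.61°, -162.07°, -159.36°, +168.53°, +171.36°, +177.43°.
Eastward gaps between consecutive values (wrapping around): 12.86°, 1.18°, 0.54°, 2.71°, 327.89°, 2.83°, 6.07°, 5.92°.
Largest gap = 327.89° ⇒ minimal covering band is its complement: 360° − 327.89° = 32.11°.
Band runs from +168.53° eastward to -159.36°, crossing the antimeridian.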